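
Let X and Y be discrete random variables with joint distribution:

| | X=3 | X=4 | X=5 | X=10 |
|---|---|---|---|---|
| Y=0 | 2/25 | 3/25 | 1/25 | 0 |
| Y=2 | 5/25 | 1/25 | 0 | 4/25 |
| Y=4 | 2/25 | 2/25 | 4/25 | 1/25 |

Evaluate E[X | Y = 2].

59/10

P(Y = 2) = 2/5.
Summing X·P(X=x,Y=y) over the conditioning event gives 59/25.
E[X | Y = 2] = (59/25) / (2/5) = 59/10.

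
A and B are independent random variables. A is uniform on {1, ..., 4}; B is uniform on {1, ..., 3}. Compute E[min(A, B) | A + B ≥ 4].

Outcomes with A + B ≥ 4: (1,3), (2,2), (2,3), (3,1), (3,2), (3,3), (4,1), (4,2), (4,3), each with probability 1/12.
E[min(A, B) | A + B ≥ 4] = (1 + 2 + 2 + 1 + 2 + 3 + 1 + 2 + 3) / 9 = 17/9.

17/9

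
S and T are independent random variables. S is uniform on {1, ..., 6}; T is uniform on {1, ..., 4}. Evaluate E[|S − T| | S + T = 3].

1

P(S + T = 3) = 1/12.
Summing |S−T|·P(x,y) over outcomes with S + T = 3 gives 1/12.
E[|S − T| | S + T = 3] = (1/12) / (1/12) = 1.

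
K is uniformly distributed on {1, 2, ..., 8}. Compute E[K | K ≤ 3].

Given K ≤ 3, K is equally likely to be any of {1, 2, 3}.
E[K | K ≤ 3] = (1 + 2 + 3) / 3 = 2.

2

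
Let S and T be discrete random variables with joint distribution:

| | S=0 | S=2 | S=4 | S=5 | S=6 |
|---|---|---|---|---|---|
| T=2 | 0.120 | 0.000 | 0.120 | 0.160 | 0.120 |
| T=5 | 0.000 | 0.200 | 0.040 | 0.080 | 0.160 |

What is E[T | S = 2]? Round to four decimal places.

P(S = 2) = 0.200.
Σ T·P over the event = 5·(0.200) = 1.000.
E[T | S = 2] = (1.000) / (0.200) = 5.0000.

5.0000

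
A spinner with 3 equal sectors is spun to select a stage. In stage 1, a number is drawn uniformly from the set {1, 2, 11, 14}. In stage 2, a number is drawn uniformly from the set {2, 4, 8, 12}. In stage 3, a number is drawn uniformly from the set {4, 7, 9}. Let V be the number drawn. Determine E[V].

121/18

E[V | stage 1] = (1+2+11+14)/4 = 7.
E[V | stage 2] = (2+4+8+12)/4 = 13/2.
E[V | stage 3] = (4+7+9)/3 = 20/3.
E[V] = (1/3)·(7) + (1/3)·(13/2) + (1/3)·(20/3) = 121/18.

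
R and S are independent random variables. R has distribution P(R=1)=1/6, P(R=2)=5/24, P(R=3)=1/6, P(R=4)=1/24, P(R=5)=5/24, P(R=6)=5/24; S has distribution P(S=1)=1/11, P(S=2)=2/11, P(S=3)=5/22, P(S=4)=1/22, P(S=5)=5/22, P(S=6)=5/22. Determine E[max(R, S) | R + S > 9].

P(R + S > 9) = 5/24.
Summing max(R,S)·P(x,y) over outcomes with R + S > 9 gives 635/528.
E[max(R, S) | R + S > 9] = (635/528) / (5/24) = 127/22.

127/22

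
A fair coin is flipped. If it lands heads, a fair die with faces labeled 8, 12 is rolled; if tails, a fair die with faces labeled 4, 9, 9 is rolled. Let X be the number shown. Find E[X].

26/3

E[X | heads] = (8+12)/2 = 10.
E[X | tails] = (4+9+9)/3 = 22/3.
E[X] = (1/2)·(10) + (1/2)·(22/3) = 26/3.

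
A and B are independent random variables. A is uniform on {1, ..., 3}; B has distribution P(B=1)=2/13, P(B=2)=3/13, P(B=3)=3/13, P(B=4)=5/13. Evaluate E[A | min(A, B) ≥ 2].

P(min(A, B) ≥ 2) = 22/39.
Summing A·P(x,y) over outcomes with min(A, B) ≥ 2 gives 55/39.
E[A | min(A, B) ≥ 2] = (55/39) / (22/39) = 5/2.

5/2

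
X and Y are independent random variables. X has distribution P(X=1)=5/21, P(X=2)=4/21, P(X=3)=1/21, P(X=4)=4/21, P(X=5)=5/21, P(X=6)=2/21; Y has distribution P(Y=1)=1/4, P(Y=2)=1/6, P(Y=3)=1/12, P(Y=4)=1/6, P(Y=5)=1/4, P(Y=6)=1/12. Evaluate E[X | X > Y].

467/103

P(X > Y) = 103/252.
Summing X·P(x,y) over outcomes with X > Y gives 467/252.
E[X | X > Y] = (467/252) / (103/252) = 467/103.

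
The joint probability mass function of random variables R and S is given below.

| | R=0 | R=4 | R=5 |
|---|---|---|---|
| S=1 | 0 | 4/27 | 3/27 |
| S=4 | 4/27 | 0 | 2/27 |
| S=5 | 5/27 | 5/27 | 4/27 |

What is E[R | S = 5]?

20/7

P(S = 5) = 14/27.
Σ R·P over the event = 0·(5/27) + 4·(5/27) + 5·(4/27) = 40/27.
E[R | S = 5] = (40/27) / (14/27) = 20/7.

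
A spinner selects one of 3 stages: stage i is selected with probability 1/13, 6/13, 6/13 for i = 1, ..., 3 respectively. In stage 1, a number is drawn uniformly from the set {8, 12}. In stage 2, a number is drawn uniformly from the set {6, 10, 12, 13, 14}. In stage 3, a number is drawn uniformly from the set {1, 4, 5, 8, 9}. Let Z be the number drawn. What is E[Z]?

E[Z | stage 1] = (8+12)/2 = 10.
E[Z | stage 2] = (6+10+12+13+14)/5 = 11.
E[Z | stage 3] = (1+4+5+8+9)/5 = 27/5.
By the law of total expectation,
E[Z] = (1/13)·(10) + (6/13)·(11) + (6/13)·(27/5) = 542/65.

542/65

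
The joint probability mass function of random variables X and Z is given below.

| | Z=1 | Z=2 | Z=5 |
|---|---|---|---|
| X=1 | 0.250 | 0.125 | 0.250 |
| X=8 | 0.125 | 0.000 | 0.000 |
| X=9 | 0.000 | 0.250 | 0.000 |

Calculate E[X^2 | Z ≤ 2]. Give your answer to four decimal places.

38.1667

P(Z ≤ 2) = 0.750.
Summing X^2·P(X=x,Z=y) over the conditioning event gives 28.625.
E[X^2 | Z ≤ 2] = (28.625) / (0.750) = 38.1667.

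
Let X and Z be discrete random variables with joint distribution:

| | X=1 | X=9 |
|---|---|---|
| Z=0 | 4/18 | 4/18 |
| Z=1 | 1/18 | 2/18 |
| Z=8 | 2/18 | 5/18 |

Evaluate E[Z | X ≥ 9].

42/11

P(X ≥ 9) = 11/18.
Σ Z·P over the event = 0·(4/18) + 1·(2/18) + 8·(5/18) = 7/3.
E[Z | X ≥ 9] = (7/3) / (11/18) = 42/11.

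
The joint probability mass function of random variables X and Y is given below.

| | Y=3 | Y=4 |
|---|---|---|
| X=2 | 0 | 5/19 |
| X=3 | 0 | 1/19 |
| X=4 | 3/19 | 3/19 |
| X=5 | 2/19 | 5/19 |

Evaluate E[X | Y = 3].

22/5

P(Y = 3) = 5/19.
Summing X·P(X=x,Y=y) over the conditioning event gives 22/19.
E[X | Y = 3] = (22/19) / (5/19) = 22/5.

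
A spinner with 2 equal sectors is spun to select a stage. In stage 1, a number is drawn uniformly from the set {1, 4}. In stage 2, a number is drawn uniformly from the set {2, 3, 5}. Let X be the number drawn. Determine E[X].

35/12

E[X | stage 1] = (1+4)/2 = 5/2.
E[X | stage 2] = (2+3+5)/3 = 10/3.
By the law of total expectation,
E[X] = (1/2)·(5/2) + (1/2)·(10/3) = 35/12.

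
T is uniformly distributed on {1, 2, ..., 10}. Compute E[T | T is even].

Given T is even, T is equally likely to be any of {2, 4, 6, 8, 10}.
E[T | T is even] = (2 + 4 + 6 + 8 + 10) / 5 = 6.

6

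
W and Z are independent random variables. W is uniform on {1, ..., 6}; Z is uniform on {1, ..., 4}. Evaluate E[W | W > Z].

32/7

P(W > Z) = 7/12.
Summing W·P(x,y) over outcomes with W > Z gives 8/3.
E[W | W > Z] = (8/3) / (7/12) = 32/7.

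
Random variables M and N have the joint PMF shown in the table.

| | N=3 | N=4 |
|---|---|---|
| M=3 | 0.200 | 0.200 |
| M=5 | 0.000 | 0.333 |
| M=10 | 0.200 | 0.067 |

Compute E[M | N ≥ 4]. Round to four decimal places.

4.8917

P(N ≥ 4) = 0.600.
Σ M·P over the event = 3·(0.200) + 5·(0.333) + 10·(0.067) = 2.935.
E[M | N ≥ 4] = (2.935) / (0.600) = 4.8917.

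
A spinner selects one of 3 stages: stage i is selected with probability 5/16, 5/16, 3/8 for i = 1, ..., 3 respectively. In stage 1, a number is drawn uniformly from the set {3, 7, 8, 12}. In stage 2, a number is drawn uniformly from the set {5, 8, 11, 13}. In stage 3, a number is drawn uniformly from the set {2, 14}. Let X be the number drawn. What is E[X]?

E[X | stage 1] = (3+7+8+12)/4 = 15/2.
E[X | stage 2] = (5+8+11+13)/4 = 37/4.
E[X | stage 3] = (2+14)/2 = 8.
E[X] = (5/16)·(15/2) + (5/16)·(37/4) + (3/8)·(8) = 527/64.

527/64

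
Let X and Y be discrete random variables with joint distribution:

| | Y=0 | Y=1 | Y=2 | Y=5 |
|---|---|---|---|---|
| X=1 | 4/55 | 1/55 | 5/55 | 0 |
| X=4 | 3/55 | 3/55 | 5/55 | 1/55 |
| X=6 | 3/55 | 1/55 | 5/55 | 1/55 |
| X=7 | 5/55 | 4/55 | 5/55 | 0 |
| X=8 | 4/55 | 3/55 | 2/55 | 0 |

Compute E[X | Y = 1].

71/12

P(Y = 1) = 12/55.
Σ X·P over the event = 1·(1/55) + 4·(3/55) + 6·(1/55) + 7·(4/55) + 8·(3/55) = 71/55.
E[X | Y = 1] = (71/55) / (12/55) = 71/12.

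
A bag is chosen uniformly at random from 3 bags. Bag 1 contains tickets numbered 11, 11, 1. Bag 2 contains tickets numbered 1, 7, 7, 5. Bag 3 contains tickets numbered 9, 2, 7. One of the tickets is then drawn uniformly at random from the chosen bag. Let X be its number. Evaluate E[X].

E[X | bag 1] = (11+11+1)/3 = 23/3.
E[X | bag 2] = (1+7+7+5)/4 = 5.
E[X | bag 3] = (9+2+7)/3 = 6.
E[X] = (1/3)·(23/3) + (1/3)·(5) + (1/3)·(6) = 56/9.

56/9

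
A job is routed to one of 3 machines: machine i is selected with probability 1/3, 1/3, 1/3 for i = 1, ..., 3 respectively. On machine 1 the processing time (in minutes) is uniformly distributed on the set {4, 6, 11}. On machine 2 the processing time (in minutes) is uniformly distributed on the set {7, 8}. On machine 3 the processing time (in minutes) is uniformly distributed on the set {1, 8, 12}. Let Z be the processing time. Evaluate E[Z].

43/6

E[Z | machine 1] = (4+6+11)/3 = 7.
E[Z | machine 2] = (7+8)/2 = 15/2.
E[Z | machine 3] = (1+8+12)/3 = 7.
By the law of total expectation,
E[Z] = (1/3)·(7) + (1/3)·(15/2) + (1/3)·(7) = 43/6.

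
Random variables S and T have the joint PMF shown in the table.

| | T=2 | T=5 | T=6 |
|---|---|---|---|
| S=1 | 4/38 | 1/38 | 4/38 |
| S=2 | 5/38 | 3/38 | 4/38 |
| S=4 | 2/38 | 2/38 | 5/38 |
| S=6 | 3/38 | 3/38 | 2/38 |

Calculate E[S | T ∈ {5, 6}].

77/24

P(T ∈ {5, 6}) = 12/19.
Σ S·P over the event = 1·(1/38) + 1·(4/38) + 2·(3/38) + 2·(4/38) + 4·(2/38) + 4·(5/38) + 6·(3/38) + 6·(2/38) = 77/38.
E[S | T ∈ {5, 6}] = (77/38) / (12/19) = 77/24.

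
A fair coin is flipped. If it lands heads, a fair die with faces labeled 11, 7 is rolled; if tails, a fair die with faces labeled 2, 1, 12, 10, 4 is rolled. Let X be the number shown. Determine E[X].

37/5

E[X | heads] = (11+7)/2 = 9.
E[X | tails] = (2+1+12+10+4)/5 = 29/5.
By the law of total expectation,
E[X] = (1/2)·(9) + (1/2)·(29/5) = 37/5.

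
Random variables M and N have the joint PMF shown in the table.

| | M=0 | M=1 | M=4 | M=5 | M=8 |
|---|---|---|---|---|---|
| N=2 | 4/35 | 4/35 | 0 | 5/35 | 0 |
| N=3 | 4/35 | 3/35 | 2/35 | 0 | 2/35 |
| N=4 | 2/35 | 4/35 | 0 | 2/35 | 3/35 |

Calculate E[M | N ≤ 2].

P(N ≤ 2) = 13/35.
Σ M·P over the event = 0·(4/35) + 1·(4/35) + 5·(5/35) = 29/35.
E[M | N ≤ 2] = (29/35) / (13/35) = 29/13.

29/13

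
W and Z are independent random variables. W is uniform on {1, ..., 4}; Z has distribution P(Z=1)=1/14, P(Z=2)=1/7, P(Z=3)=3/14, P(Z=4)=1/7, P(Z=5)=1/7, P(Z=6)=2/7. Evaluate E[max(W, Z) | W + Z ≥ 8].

P(W + Z ≥ 8) = 9/28.
Summing max(W,Z)·P(x,y) over outcomes with W + Z ≥ 8 gives 25/14.
E[max(W, Z) | W + Z ≥ 8] = (25/14) / (9/28) = 50/9.

50/9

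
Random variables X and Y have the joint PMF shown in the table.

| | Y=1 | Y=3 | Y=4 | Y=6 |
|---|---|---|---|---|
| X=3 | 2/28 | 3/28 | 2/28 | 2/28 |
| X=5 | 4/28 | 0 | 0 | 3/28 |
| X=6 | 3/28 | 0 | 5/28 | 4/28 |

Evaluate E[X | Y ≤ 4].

P(Y ≤ 4) = 19/28.
Σ X·P over the event = 3·(2/28) + 3·(3/28) + 3·(2/28) + 5·(4/28) + 6·(3/28) + 6·(5/28) = 89/28.
E[X | Y ≤ 4] = (89/28) / (19/28) = 89/19.

89/19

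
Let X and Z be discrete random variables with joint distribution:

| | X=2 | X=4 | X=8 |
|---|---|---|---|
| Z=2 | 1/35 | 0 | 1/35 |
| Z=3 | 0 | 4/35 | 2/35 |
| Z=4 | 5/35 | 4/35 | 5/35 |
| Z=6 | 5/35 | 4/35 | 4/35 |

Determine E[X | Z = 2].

P(Z = 2) = 2/35.
Summing X·P(X=x,Z=y) over the conditioning event gives 2/7.
E[X | Z = 2] = (2/7) / (2/35) = 5.

5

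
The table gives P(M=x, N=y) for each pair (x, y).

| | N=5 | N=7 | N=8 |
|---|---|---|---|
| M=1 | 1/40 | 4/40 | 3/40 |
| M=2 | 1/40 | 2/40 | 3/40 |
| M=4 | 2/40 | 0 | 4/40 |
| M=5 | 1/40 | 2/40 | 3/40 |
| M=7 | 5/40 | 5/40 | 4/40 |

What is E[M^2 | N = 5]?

P(N = 5) = 1/4.
Σ M^2·P over the event = 1·(1/40) + 4·(1/40) + 16·(2/40) + 25·(1/40) + 49·(5/40) = 307/40.
E[M^2 | N = 5] = (307/40) / (1/4) = 307/10.

307/10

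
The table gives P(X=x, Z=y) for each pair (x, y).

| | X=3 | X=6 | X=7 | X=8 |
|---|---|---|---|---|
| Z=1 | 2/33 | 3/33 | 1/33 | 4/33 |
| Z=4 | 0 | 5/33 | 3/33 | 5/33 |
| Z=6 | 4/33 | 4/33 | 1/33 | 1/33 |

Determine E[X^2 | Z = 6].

293/10

P(Z = 6) = 10/33.
Σ X^2·P over the event = 9·(4/33) + 36·(4/33) + 49·(1/33) + 64·(1/33) = 293/33.
E[X^2 | Z = 6] = (293/33) / (10/33) = 293/10.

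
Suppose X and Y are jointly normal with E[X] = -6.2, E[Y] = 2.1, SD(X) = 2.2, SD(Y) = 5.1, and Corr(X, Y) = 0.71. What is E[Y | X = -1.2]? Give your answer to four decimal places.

The regression of Y on X has slope ρ·σ_Y/σ_X and passes through (μ_X, μ_Y).
E[Y | X=-1.2] = 2.1 + (0.71)·(5.1/2.2)·(-1.2 − (-6.2)) = 2.1 + (1.6459)·(5) = 10.3295.

10.3295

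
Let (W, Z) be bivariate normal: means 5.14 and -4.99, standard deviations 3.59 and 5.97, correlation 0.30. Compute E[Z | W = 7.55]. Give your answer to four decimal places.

For a bivariate normal, E[Z | W=x] = μ_Z + ρ·(σ_Z/σ_W)·(x − μ_W).
E[Z | W=7.55] = -4.99 + (0.30)·(5.97/3.59)·(7.55 − (5.14)) = -4.99 + (0.49889)·(2.41) = -3.7877.

-3.7877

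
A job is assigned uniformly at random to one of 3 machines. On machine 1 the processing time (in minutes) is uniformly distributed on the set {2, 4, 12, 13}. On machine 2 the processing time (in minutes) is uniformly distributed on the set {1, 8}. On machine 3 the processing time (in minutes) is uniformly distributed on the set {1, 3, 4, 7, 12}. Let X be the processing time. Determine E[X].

E[X | machine 1] = (2+4+12+13)/4 = 31/4.
E[X | machine 2] = (1+8)/2 = 9/2.
E[X | machine 3] = (1+3+4+7+12)/5 = 27/5.
By the law of total expectation,
E[X] = (1/3)·(31/4) + (1/3)·(9/2) + (1/3)·(27/5) = 353/60.

353/60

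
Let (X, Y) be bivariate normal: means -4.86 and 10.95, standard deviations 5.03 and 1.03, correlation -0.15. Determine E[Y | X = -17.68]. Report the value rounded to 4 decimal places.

11.3438

E[Y | X=x] = μ_Y + ρ(σ_Y/σ_X)(x − μ_X) for jointly normal variables.
E[Y | X=-17.68] = 10.95 + (-0.15)·(1.03/5.03)·(-17.68 − (-4.86)) = 10.95 + (-0.030716)·(-12.82) = 11.3438.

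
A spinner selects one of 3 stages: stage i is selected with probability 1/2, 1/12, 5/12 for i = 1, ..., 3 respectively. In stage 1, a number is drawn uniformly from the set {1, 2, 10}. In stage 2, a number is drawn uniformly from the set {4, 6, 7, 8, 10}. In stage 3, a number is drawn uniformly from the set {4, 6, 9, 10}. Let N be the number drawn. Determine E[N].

277/48

E[N | stage 1] = (1+2+10)/3 = 13/3.
E[N | stage 2] = (4+6+7+8+10)/5 = 7.
E[N | stage 3] = (4+6+9+10)/4 = 29/4.
By the law of total expectation,
E[N] = (1/2)·(13/3) + (1/12)·(7) + (5/12)·(29/4) = 277/48.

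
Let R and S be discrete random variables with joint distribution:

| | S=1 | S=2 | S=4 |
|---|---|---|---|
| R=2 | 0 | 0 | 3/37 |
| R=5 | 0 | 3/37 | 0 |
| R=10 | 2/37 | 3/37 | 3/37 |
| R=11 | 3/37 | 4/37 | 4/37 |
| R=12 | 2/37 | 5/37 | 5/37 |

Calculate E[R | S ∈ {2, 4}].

289/30

P(S ∈ {2, 4}) = 30/37.
Summing R·P(R=x,S=y) over the conditioning event gives 289/37.
E[R | S ∈ {2, 4}] = (289/37) / (30/37) = 289/30.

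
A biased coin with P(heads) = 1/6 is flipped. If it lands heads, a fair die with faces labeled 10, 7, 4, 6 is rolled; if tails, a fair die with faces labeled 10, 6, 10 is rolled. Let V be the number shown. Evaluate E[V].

E[V | heads] = (10+7+4+6)/4 = 27/4.
E[V | tails] = (10+6+10)/3 = 26/3.
By the law of total expectation,
E[V] = (1/6)·(27/4) + (5/6)·(26/3) = 601/72.

601/72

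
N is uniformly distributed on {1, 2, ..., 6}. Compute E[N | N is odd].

Given N is odd, N is equally likely to be any of {1, 3, 5}.
E[N | N is odd] = (1 + 3 + 5) / 3 = 3.

3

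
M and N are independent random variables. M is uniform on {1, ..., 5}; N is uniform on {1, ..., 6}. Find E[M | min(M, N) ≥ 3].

4

P(min(M, N) ≥ 3) = 2/5.
Summing M·P(x,y) over outcomes with min(M, N) ≥ 3 gives 8/5.
E[M | min(M, N) ≥ 3] = (8/5) / (2/5) = 4.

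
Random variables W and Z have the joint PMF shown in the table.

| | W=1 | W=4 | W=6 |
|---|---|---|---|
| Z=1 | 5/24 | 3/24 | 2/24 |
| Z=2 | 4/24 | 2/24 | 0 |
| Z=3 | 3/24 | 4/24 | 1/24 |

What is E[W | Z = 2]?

2

P(Z = 2) = 1/4.
Summing W·P(W=x,Z=y) over the conditioning event gives 1/2.
E[W | Z = 2] = (1/2) / (1/4) = 2.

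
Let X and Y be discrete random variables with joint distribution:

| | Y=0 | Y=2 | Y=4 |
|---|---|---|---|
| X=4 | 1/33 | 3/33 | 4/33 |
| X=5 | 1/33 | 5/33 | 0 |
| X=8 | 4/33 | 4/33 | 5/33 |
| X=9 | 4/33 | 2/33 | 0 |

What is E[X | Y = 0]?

P(Y = 0) = 10/33.
Σ X·P over the event = 4·(1/33) + 5·(1/33) + 8·(4/33) + 9·(4/33) = 7/3.
E[X | Y = 0] = (7/3) / (10/33) = 77/10.

77/10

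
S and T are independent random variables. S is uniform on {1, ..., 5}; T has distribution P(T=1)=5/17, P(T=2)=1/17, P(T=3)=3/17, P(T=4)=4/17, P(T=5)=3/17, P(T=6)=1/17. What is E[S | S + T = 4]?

P(S + T = 4) = 9/85.
Summing S·P(x,y) over outcomes with S + T = 4 gives 4/17.
E[S | S + T = 4] = (4/17) / (9/85) = 20/9.

20/9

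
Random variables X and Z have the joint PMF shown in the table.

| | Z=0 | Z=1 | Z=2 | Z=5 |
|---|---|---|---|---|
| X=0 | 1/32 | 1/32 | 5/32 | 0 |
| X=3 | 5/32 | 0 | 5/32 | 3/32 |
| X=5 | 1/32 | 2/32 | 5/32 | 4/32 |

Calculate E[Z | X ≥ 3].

57/25

P(X ≥ 3) = 25/32.
Σ Z·P over the event = 0·(5/32) + 2·(5/32) + 5·(3/32) + 0·(1/32) + 1·(2/32) + 2·(5/32) + 5·(4/32) = 57/32.
E[Z | X ≥ 3] = (57/32) / (25/32) = 57/25.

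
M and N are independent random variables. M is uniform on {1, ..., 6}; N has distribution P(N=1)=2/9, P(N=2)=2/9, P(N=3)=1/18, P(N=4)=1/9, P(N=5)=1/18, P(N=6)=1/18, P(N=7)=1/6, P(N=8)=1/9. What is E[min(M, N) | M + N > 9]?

127/29

P(M + N > 9) = 29/108.
Summing min(M,N)·P(x,y) over outcomes with M + N > 9 gives 127/108.
E[min(M, N) | M + N > 9] = (127/108) / (29/108) = 127/29.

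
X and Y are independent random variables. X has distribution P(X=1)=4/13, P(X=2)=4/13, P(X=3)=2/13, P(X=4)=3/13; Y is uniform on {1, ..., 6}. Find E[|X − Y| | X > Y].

P(X > Y) = 17/78.
Summing |X−Y|·P(x,y) over outcomes with X > Y gives 14/39.
E[|X − Y| | X > Y] = (14/39) / (17/78) = 28/17.

28/17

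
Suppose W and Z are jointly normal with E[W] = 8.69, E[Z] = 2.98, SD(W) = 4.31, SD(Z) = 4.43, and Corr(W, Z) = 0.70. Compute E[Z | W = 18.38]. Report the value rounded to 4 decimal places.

The regression of Z on W has slope ρ·σ_Z/σ_W and passes through (μ_W, μ_Z).
E[Z | W=18.38] = 2.98 + (0.70)·(4.43/4.31)·(18.38 − (8.69)) = 2.98 + (0.71949)·(9.69) = 9.9519.

9.9519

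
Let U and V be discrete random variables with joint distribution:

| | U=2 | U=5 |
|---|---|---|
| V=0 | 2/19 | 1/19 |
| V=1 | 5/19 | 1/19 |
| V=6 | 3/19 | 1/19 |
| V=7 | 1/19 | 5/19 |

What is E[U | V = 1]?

P(V = 1) = 6/19.
Summing U·P(U=x,V=y) over the conditioning event gives 15/19.
E[U | V = 1] = (15/19) / (6/19) = 5/2.

5/2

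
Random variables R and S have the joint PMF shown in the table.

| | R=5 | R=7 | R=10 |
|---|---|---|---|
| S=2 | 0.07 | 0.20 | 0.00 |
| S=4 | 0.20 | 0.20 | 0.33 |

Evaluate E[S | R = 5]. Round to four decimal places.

P(R = 5) = 0.27.
Σ S·P over the event = 2·(0.07) + 4·(0.20) = 0.94.
E[S | R = 5] = (0.94) / (0.27) = 3.4815.

3.4815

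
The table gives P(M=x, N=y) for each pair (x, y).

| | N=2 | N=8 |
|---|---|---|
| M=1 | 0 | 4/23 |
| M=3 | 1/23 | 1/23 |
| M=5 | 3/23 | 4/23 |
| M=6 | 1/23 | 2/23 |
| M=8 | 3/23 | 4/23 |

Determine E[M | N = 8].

71/15

P(N = 8) = 15/23.
Summing M·P(M=x,N=y) over the conditioning event gives 71/23.
E[M | N = 8] = (71/23) / (15/23) = 71/15.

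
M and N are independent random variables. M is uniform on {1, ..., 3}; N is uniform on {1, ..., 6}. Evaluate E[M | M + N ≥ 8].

Outcomes with M + N ≥ 8: (2,6), (3,5), (3,6), each with probability 1/18.
E[M | M + N ≥ 8] = (2 + 3 + 3) / 3 = 8/3.

8/3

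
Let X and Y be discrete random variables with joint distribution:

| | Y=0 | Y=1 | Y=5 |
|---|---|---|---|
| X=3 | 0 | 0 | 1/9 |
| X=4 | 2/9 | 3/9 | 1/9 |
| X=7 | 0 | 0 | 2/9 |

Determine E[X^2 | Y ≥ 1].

P(Y ≥ 1) = 7/9.
Summing X^2·P(X=x,Y=y) over the conditioning event gives 19.
E[X^2 | Y ≥ 1] = (19) / (7/9) = 171/7.

171/7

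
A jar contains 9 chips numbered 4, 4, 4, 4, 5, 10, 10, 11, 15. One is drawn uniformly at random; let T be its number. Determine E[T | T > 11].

P(T > 11) = 1/9.
Σ over the event: 15·1/9 = 5/3.
E[T | T > 11] = (5/3) / (1/9) = 15.

15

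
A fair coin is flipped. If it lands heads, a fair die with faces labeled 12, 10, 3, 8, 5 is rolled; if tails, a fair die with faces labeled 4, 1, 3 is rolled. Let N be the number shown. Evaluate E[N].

77/15

E[N | heads] = (12+10+3+8+5)/5 = 38/5.
E[N | tails] = (4+1+3)/3 = 8/3.
By the law of total expectation,
E[N] = (1/2)·(38/5) + (1/2)·(8/3) = 77/15.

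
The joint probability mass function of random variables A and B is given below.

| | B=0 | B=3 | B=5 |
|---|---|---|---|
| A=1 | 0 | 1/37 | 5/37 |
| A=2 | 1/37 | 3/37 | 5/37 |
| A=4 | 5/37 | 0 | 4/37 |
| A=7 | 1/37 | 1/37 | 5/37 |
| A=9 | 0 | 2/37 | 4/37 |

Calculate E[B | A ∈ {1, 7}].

P(A ∈ {1, 7}) = 13/37.
Σ B·P over the event = 3·(1/37) + 5·(5/37) + 0·(1/37) + 3·(1/37) + 5·(5/37) = 56/37.
E[B | A ∈ {1, 7}] = (56/37) / (13/37) = 56/13.

56/13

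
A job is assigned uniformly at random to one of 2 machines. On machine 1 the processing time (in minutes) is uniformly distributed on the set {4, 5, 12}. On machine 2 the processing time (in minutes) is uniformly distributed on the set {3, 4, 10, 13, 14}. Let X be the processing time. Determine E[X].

E[X | machine 1] = (4+5+12)/3 = 7.
E[X | machine 2] = (3+4+10+13+14)/5 = 44/5.
By the law of total expectation,
E[X] = (1/2)·(7) + (1/2)·(44/5) = 79/10.

79/10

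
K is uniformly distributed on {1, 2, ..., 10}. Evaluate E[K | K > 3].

7

Given K > 3, K is equally likely to be any of {4, 5, 6, 7, 8, 9, 10}.
E[K | K > 3] = (4 + 5 + 6 + 7 + 8 + 9 + 10) / 7 = 7.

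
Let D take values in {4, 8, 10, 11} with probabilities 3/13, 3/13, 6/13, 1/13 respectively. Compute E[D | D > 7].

19/2

P(D > 7) = 10/13.
Σ over the event: 8·3/13 + 10·6/13 + 11·1/13 = 95/13.
E[D | D > 7] = (95/13) / (10/13) = 19/2.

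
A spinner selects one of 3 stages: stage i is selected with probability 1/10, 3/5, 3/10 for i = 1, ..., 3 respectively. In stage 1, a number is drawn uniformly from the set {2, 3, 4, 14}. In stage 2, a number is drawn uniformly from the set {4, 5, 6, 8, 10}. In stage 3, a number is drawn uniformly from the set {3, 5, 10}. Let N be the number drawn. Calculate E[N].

1267/200

E[N | stage 1] = (2+3+4+14)/4 = 23/4.
E[N | stage 2] = (4+5+6+8+10)/5 = 33/5.
E[N | stage 3] = (3+5+10)/3 = 6.
By the law of total expectation,
E[N] = (1/10)·(23/4) + (3/5)·(33/5) + (3/10)·(6) = 1267/200.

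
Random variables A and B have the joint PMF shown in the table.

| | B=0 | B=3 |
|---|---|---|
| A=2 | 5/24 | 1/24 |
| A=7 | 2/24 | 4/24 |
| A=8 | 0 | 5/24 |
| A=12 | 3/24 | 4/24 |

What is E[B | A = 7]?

P(A = 7) = 1/4.
Σ B·P over the event = 0·(2/24) + 3·(4/24) = 1/2.
E[B | A = 7] = (1/2) / (1/4) = 2.

2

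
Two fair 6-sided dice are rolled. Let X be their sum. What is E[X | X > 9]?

P(X > 9) = 1/6.
Σ over the event: 10·1/12 + 11·1/18 + 12·1/36 = 16/9.
E[X | X > 9] = (16/9) / (1/6) = 32/3.

32/3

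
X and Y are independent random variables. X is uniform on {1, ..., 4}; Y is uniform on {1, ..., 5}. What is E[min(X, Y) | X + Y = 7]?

Outcomes with X + Y = 7: (2,5), (3,4), (4,3), each with probability 1/20.
E[min(X, Y) | X + Y = 7] = (2 + 3 + 3) / 3 = 8/3.

8/3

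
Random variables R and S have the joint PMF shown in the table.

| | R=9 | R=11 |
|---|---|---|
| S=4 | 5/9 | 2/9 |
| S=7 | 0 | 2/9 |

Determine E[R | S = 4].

67/7

P(S = 4) = 7/9.
Σ R·P over the event = 9·(5/9) + 11·(2/9) = 67/9.
E[R | S = 4] = (67/9) / (7/9) = 67/7.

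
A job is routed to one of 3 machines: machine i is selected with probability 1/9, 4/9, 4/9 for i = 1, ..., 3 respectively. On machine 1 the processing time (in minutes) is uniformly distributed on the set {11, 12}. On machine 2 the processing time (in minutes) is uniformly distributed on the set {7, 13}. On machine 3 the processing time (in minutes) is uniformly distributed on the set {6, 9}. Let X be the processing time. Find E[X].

E[X | machine 1] = (11+12)/2 = 23/2.
E[X | machine 2] = (7+13)/2 = 10.
E[X | machine 3] = (6+9)/2 = 15/2.
E[X] = (1/9)·(23/2) + (4/9)·(10) + (4/9)·(15/2) = 163/18.

163/18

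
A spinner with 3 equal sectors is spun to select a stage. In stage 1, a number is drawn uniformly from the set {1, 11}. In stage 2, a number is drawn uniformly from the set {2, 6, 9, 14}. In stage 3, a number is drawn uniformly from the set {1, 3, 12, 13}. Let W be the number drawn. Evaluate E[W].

E[W | stage 1] = (1+11)/2 = 6.
E[W | stage 2] = (2+6+9+14)/4 = 31/4.
E[W | stage 3] = (1+3+12+13)/4 = 29/4.
E[W] = (1/3)·(6) + (1/3)·(31/4) + (1/3)·(29/4) = 7.

7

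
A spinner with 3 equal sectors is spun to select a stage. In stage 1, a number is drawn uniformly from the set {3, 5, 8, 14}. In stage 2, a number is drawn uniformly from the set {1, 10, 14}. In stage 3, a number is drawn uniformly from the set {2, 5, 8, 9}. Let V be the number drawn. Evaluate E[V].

E[V | stage 1] = (3+5+8+14)/4 = 15/2.
E[V | stage 2] = (1+10+14)/3 = 25/3.
E[V | stage 3] = (2+5+8+9)/4 = 6.
E[V] = (1/3)·(15/2) + (1/3)·(25/3) + (1/3)·(6) = 131/18.

131/18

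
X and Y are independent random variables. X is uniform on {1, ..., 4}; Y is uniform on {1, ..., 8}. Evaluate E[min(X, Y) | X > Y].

Outcomes with X > Y: (2,1), (3,1), (3,2), (4,1), (4,2), (4,3), each with probability 1/32.
E[min(X, Y) | X > Y] = (1 + 1 + 2 + 1 + 2 + 3) / 6 = 5/3.

5/3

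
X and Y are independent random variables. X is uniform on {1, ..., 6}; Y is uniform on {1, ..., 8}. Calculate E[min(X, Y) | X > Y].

7/3

P(X > Y) = 5/16.
Summing min(X,Y)·P(x,y) over outcomes with X > Y gives 35/48.
E[min(X, Y) | X > Y] = (35/48) / (5/16) = 7/3.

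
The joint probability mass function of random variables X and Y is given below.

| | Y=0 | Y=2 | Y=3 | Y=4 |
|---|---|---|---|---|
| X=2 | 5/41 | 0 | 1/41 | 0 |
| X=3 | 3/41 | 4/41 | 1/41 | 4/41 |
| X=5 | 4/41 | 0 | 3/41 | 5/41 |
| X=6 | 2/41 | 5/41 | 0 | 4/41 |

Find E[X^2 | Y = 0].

219/14

P(Y = 0) = 14/41.
Σ X^2·P over the event = 4·(5/41) + 9·(3/41) + 25·(4/41) + 36·(2/41) = 219/41.
E[X^2 | Y = 0] = (219/41) / (14/41) = 219/14.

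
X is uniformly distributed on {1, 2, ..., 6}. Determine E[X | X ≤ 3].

2

Given X ≤ 3, X is equally likely to be any of {1, 2, 3}.
E[X | X ≤ 3] = (1 + 2 + 3) / 3 = 2.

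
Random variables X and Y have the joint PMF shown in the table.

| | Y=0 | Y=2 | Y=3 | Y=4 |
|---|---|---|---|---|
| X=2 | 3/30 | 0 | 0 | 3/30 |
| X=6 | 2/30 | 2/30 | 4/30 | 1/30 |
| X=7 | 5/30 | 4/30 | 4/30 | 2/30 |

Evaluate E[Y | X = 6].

P(X = 6) = 3/10.
Summing Y·P(X=x,Y=y) over the conditioning event gives 2/3.
E[Y | X = 6] = (2/3) / (3/10) = 20/9.

20/9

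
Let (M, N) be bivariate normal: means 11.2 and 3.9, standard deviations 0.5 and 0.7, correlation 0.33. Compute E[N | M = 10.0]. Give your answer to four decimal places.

3.3456

For a bivariate normal, E[N | M=x] = μ_N + ρ·(σ_N/σ_M)·(x − μ_M).
E[N | M=10.0] = 3.9 + (0.33)·(0.7/0.5)·(10.0 − (11.2)) = 3.9 + (0.462)·(-1.2) = 3.3456.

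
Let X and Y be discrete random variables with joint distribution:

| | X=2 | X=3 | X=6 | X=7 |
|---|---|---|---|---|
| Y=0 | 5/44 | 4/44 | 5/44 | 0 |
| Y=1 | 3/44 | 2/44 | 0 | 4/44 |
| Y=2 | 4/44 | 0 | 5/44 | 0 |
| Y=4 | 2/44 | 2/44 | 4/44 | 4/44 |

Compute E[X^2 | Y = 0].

P(Y = 0) = 7/22.
Σ X^2·P over the event = 4·(5/44) + 9·(4/44) + 36·(5/44) = 59/11.
E[X^2 | Y = 0] = (59/11) / (7/22) = 118/7.

118/7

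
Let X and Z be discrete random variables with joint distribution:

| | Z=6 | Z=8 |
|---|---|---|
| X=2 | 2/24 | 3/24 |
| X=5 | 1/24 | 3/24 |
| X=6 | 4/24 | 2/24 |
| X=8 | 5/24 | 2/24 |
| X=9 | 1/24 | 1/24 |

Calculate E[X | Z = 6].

82/13

P(Z = 6) = 13/24.
Σ X·P over the event = 2·(2/24) + 5·(1/24) + 6·(4/24) + 8·(5/24) + 9·(1/24) = 41/12.
E[X | Z = 6] = (41/12) / (13/24) = 82/13.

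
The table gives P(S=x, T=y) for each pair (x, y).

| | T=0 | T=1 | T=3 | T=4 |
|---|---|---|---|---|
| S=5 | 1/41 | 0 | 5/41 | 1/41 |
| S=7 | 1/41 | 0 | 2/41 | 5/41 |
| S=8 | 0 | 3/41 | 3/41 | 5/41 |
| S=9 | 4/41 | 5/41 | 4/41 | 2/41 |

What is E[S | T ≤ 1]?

117/14

P(T ≤ 1) = 14/41.
Σ S·P over the event = 5·(1/41) + 7·(1/41) + 8·(3/41) + 9·(4/41) + 9·(5/41) = 117/41.
E[S | T ≤ 1] = (117/41) / (14/41) = 117/14.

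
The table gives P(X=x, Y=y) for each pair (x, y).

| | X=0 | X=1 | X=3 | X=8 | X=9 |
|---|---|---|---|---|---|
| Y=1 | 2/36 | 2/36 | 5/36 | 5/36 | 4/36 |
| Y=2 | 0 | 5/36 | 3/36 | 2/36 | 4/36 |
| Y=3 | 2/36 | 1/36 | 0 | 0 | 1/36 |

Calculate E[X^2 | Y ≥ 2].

283/9

P(Y ≥ 2) = 1/2.
Σ X^2·P over the event = 0·(2/36) + 1·(5/36) + 1·(1/36) + 9·(3/36) + 64·(2/36) + 81·(4/36) + 81·(1/36) = 283/18.
E[X^2 | Y ≥ 2] = (283/18) / (1/2) = 283/9.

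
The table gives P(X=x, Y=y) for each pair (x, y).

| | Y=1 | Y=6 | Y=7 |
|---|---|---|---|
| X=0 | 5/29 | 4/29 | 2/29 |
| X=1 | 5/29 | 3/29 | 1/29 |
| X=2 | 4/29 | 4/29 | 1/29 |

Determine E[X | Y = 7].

P(Y = 7) = 4/29.
Σ X·P over the event = 0·(2/29) + 1·(1/29) + 2·(1/29) = 3/29.
E[X | Y = 7] = (3/29) / (4/29) = 3/4.

3/4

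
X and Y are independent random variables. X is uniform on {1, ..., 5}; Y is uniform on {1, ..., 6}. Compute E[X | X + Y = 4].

2

Outcomes with X + Y = 4: (1,3), (2,2), (3,1), each with probability 1/30.
E[X | X + Y = 4] = (1 + 2 + 3) / 3 = 2.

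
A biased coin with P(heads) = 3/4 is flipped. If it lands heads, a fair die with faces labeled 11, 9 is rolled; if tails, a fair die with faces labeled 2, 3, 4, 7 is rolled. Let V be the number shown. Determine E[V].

17/2

E[V | heads] = (11+9)/2 = 10.
E[V | tails] = (2+3+4+7)/4 = 4.
By the law of total expectation,
E[V] = (3/4)·(10) + (1/4)·(4) = 17/2.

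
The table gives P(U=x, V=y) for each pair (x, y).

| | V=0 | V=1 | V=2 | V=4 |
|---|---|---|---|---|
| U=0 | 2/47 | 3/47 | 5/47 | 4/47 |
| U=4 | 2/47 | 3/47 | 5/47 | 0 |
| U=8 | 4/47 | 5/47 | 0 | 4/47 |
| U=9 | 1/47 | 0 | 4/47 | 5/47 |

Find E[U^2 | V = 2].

202/7

P(V = 2) = 14/47.
Σ U^2·P over the event = 0·(5/47) + 16·(5/47) + 81·(4/47) = 404/47.
E[U^2 | V = 2] = (404/47) / (14/47) = 202/7.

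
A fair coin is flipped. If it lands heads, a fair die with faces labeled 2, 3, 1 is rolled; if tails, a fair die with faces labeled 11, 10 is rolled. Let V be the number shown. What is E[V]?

E[V | heads] = (2+3+1)/3 = 2.
E[V | tails] = (11+10)/2 = 21/2.
E[V] = (1/2)·(2) + (1/2)·(21/2) = 25/4.

25/4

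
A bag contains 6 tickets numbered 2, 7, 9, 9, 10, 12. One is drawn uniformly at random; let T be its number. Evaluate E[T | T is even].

P(T is even) = 1/2.
Σ over the event: 2·1/6 + 10·1/6 + 12·1/6 = 4.
E[T | T is even] = (4) / (1/2) = 8.

8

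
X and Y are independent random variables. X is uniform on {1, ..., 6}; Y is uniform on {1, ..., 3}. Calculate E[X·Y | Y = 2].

Outcomes with Y = 2: (1,2), (2,2), (3,2), (4,2), (5,2), (6,2), each with probability 1/18.
E[X·Y | Y = 2] = (2 + 4 + 6 + 8 + 10 + 12) / 6 = 7.

7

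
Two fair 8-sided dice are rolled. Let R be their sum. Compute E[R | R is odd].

9

P(R is odd) = 1/2.
Σ over the event: 3·1/32 + 5·1/16 + 7·3/32 + 9·1/8 + 11·3/32 + 13·1/16 + 15·1/32 = 9/2.
E[R | R is odd] = (9/2) / (1/2) = 9.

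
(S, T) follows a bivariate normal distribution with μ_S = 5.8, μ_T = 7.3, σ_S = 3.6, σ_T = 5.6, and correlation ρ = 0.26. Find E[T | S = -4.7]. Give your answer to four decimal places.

3.0533

For a bivariate normal, E[T | S=x] = μ_T + ρ·(σ_T/σ_S)·(x − μ_S).
E[T | S=-4.7] = 7.3 + (0.26)·(5.6/3.6)·(-4.7 − (5.8)) = 7.3 + (0.404444)·(-10.5) = 3.0533.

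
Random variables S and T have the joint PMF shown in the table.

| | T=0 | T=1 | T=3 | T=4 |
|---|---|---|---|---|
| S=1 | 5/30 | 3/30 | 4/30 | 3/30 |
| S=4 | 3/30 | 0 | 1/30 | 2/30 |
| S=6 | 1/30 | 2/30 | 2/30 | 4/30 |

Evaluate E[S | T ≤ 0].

23/9

P(T ≤ 0) = 3/10.
Σ S·P over the event = 1·(5/30) + 4·(3/30) + 6·(1/30) = 23/30.
E[S | T ≤ 0] = (23/30) / (3/10) = 23/9.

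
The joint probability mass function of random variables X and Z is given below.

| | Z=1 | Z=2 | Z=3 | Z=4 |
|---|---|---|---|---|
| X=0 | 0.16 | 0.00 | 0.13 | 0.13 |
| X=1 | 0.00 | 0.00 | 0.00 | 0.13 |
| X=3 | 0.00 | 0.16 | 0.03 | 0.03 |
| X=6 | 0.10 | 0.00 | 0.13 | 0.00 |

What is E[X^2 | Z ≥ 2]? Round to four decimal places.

9.1757

P(Z ≥ 2) = 0.74.
Σ X^2·P over the event = 0·(0.13) + 0·(0.13) + 1·(0.13) + 9·(0.16) + 9·(0.03) + 9·(0.03) + 36·(0.13) = 6.79.
E[X^2 | Z ≥ 2] = (6.79) / (0.74) = 9.1757.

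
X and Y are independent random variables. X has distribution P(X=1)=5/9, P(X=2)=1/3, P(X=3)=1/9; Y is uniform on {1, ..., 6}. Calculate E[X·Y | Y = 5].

70/9

P(Y = 5) = 1/6.
Summing XY·P(x,y) over outcomes with Y = 5 gives 35/27.
E[X·Y | Y = 5] = (35/27) / (1/6) = 70/9.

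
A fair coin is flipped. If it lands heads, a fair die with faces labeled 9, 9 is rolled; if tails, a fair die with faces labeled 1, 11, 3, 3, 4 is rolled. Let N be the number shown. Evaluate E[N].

67/10

E[N | heads] = (9+9)/2 = 9.
E[N | tails] = (1+11+3+3+4)/5 = 22/5.
E[N] = (1/2)·(9) + (1/2)·(22/5) = 67/10.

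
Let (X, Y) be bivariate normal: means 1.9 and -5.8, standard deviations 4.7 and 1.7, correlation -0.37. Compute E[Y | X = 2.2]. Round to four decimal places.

For a bivariate normal, E[Y | X=x] = μ_Y + ρ·(σ_Y/σ_X)·(x − μ_X).
E[Y | X=2.2] = -5.8 + (-0.37)·(1.7/4.7)·(2.2 − (1.9)) = -5.8 + (-0.13383)·(0.3) = -5.8401.

-5.8401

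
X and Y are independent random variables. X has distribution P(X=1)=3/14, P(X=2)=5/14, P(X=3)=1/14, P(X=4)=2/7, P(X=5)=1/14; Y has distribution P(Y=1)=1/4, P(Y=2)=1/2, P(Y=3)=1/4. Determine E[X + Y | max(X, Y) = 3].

P(max(X, Y) = 3) = 3/14.
Summing (X+Y)·P(x,y) over outcomes with max(X, Y) = 3 gives 57/56.
E[X + Y | max(X, Y) = 3] = (57/56) / (3/14) = 19/4.

19/4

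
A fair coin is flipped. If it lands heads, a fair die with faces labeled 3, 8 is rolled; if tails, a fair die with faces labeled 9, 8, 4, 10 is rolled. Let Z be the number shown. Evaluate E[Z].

53/8

E[Z | heads] = (3+8)/2 = 11/2.
E[Z | tails] = (9+8+4+10)/4 = 31/4.
By the law of total expectation,
E[Z] = (1/2)·(11/2) + (1/2)·(31/4) = 53/8.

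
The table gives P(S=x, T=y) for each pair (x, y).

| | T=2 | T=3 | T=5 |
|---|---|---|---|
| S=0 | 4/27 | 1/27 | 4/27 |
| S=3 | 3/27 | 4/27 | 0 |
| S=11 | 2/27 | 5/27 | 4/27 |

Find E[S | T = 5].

P(T = 5) = 8/27.
Σ S·P over the event = 0·(4/27) + 11·(4/27) = 44/27.
E[S | T = 5] = (44/27) / (8/27) = 11/2.

11/2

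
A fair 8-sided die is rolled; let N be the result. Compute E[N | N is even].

Given N is even, N is equally likely to be any of {2, 4, 6, 8}.
E[N | N is even] = (2 + 4 + 6 + 8) / 4 = 5.

5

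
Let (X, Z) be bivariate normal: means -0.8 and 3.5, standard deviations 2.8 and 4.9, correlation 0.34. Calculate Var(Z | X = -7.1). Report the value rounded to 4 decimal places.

21.2344

The conditional variance in a bivariate normal is σ_Z²(1 − ρ²), independent of x.
Var(Z | X=-7.1) = (4.9)²·(1 − (0.34)²) = 24.01·0.8844 = 21.2344.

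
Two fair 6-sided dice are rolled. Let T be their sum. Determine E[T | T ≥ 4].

244/33

P(T ≥ 4) = 11/12.
E[T | T ≥ 4] = (61/9) / (11/12) = 244/33.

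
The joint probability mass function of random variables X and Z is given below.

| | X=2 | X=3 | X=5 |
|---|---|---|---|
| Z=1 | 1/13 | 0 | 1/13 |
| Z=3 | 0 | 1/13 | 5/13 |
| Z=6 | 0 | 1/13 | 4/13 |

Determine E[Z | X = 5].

P(X = 5) = 10/13.
Σ Z·P over the event = 1·(1/13) + 3·(5/13) + 6·(4/13) = 40/13.
E[Z | X = 5] = (40/13) / (10/13) = 4.

4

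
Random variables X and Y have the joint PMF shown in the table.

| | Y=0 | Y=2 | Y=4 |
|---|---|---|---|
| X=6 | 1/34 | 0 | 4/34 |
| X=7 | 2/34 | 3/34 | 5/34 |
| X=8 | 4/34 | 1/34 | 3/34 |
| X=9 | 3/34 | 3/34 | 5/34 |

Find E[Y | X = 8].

7/4

P(X = 8) = 4/17.
Σ Y·P over the event = 0·(4/34) + 2·(1/34) + 4·(3/34) = 7/17.
E[Y | X = 8] = (7/17) / (4/17) = 7/4.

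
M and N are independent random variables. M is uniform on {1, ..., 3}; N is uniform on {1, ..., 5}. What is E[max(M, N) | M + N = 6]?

4

Outcomes with M + N = 6: (1,5), (2,4), (3,3), each with probability 1/15.
E[max(M, N) | M + N = 6] = (5 + 4 + 3) / 3 = 4.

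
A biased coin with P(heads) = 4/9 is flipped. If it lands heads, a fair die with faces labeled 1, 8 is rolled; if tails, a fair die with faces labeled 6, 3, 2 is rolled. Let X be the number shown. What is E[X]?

109/27

E[X | heads] = (1+8)/2 = 9/2.
E[X | tails] = (6+3+2)/3 = 11/3.
E[X] = (4/9)·(9/2) + (5/9)·(11/3) = 109/27.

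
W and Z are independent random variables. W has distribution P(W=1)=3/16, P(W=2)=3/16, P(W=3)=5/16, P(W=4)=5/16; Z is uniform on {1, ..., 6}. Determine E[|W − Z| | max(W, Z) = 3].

8/7

P(max(W, Z) = 3) = 7/32.
Summing |W−Z|·P(x,y) over outcomes with max(W, Z) = 3 gives 1/4.
E[|W − Z| | max(W, Z) = 3] = (1/4) / (7/32) = 8/7.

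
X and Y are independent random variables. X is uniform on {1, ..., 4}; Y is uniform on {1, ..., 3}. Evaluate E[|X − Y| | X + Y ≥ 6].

Outcomes with X + Y ≥ 6: (3,3), (4,2), (4,3), each with probability 1/12.
E[|X − Y| | X + Y ≥ 6] = (0 + 2 + 1) / 3 = 1.

1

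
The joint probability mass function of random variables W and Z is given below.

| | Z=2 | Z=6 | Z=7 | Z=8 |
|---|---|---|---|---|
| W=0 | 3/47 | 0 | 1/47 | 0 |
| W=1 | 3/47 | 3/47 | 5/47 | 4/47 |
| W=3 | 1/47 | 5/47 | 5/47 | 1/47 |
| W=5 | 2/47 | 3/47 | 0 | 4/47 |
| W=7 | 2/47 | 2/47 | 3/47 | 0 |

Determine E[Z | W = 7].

P(W = 7) = 7/47.
Σ Z·P over the event = 2·(2/47) + 6·(2/47) + 7·(3/47) = 37/47.
E[Z | W = 7] = (37/47) / (7/47) = 37/7.

37/7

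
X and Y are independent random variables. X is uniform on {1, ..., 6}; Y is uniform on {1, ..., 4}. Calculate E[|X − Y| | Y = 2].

11/6

Outcomes with Y = 2: (1,2), (2,2), (3,2), (4,2), (5,2), (6,2), each with probability 1/24.
E[|X − Y| | Y = 2] = (1 + 0 + 1 + 2 + 3 + 4) / 6 = 11/6.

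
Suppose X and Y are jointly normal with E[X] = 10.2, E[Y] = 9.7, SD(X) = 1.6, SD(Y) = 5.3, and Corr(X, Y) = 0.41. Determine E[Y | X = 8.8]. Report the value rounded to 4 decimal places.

The regression of Y on X has slope ρ·σ_Y/σ_X and passes through (μ_X, μ_Y).
E[Y | X=8.8] = 9.7 + (0.41)·(5.3/1.6)·(8.8 − (10.2)) = 9.7 + (1.35813)·(-1.4) = 7.7986.

7.7986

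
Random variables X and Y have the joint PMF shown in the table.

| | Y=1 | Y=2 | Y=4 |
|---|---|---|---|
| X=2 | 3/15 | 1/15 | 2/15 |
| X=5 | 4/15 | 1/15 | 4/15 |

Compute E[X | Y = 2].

P(Y = 2) = 2/15.
Σ X·P over the event = 2·(1/15) + 5·(1/15) = 7/15.
E[X | Y = 2] = (7/15) / (2/15) = 7/2.

7/2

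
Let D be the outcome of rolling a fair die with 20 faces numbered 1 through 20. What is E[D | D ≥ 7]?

P(D ≥ 7) = 7/10.
E[D | D ≥ 7] = (189/20) / (7/10) = 27/2.

27/2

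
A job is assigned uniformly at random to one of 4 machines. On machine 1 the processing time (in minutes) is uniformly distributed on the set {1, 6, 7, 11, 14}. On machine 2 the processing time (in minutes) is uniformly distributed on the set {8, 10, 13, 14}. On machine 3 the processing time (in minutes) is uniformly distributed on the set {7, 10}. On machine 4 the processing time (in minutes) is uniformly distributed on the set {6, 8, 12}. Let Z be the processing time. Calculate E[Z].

E[Z | machine 1] = (1+6+7+11+14)/5 = 39/5.
E[Z | machine 2] = (8+10+13+14)/4 = 45/4.
E[Z | machine 3] = (7+10)/2 = 17/2.
E[Z | machine 4] = (6+8+12)/3 = 26/3.
By the law of total expectation,
E[Z] = (1/4)·(39/5) + (1/4)·(45/4) + (1/4)·(17/2) + (1/4)·(26/3) = 2173/240.

2173/240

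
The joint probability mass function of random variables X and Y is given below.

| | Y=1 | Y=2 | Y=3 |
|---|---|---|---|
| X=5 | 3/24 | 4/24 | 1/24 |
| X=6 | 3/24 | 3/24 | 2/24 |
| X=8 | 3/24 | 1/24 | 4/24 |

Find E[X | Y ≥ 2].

19/3

P(Y ≥ 2) = 5/8.
Σ X·P over the event = 5·(4/24) + 5·(1/24) + 6·(3/24) + 6·(2/24) + 8·(1/24) + 8·(4/24) = 95/24.
E[X | Y ≥ 2] = (95/24) / (5/8) = 19/3.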